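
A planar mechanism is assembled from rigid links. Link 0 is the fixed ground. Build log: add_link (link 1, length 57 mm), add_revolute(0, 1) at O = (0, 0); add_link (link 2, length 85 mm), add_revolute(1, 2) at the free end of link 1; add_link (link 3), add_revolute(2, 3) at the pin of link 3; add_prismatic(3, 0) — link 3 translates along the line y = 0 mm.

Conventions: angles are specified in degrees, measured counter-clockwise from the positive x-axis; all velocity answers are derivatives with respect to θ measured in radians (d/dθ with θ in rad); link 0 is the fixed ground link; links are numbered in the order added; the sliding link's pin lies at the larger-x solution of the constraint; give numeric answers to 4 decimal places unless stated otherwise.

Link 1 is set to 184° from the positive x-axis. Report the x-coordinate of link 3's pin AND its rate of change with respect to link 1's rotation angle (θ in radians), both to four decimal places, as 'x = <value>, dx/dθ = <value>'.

geometry: r = 57 mm, L = 85 mm, e = 0 mm
crank pin P = (r cos θ, r sin θ) = (-56.861151, -3.976119)
h = r sin θ − e = -3.976119 − 0 = -3.976119
x = r cos θ + √(L² − h²) = -56.861151 + 84.906952 = 28.045801
dx/dθ = −r sin θ − h·r cos θ/√(L² − h²) (θ in radians; h = -3.976119) = 1.313361

x = 28.0458, dx/dθ = 1.3134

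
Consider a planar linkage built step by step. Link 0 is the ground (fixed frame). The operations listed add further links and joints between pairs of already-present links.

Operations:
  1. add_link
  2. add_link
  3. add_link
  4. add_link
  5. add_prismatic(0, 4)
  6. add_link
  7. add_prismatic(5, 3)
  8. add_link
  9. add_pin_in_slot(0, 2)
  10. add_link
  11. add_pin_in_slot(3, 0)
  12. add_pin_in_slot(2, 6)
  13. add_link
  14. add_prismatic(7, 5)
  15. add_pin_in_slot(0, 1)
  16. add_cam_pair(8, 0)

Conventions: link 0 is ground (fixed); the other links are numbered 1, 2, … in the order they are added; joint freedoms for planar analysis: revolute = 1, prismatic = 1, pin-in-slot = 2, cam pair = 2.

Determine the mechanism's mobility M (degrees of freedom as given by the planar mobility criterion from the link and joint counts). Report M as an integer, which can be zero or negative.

L=1 J1=0 J2=0
add link → L=2 J1=0 J2=0
add link → L=3 J1=0 J2=0
add link → L=4 J1=0 J2=0
add link → L=5 J1=0 J2=0
P@0,4 dof=1 J1 → L=5 J1=1 J2=0
add link → L=6 J1=1 J2=0
P@5,3 dof=1 J1 → L=6 J1=2 J2=0
add link → L=7 J1=2 J2=0
PS@0,2 dof=2 J2 → L=7 J1=2 J2=1
add link → L=8 J1=2 J2=1
PS@3,0 dof=2 J2 → L=8 J1=2 J2=2
PS@2,6 dof=2 J2 → L=8 J1=2 J2=3
add link → L=9 J1=2 J2=3
P@7,5 dof=1 J1 → L=9 J1=3 J2=3
PS@0,1 dof=2 J2 → L=9 J1=3 J2=4
C@8,0 dof=2 J2 → L=9 J1=3 J2=5
M=3(L−1)−2J1−J2=3·8−2·3−5=13

M = 13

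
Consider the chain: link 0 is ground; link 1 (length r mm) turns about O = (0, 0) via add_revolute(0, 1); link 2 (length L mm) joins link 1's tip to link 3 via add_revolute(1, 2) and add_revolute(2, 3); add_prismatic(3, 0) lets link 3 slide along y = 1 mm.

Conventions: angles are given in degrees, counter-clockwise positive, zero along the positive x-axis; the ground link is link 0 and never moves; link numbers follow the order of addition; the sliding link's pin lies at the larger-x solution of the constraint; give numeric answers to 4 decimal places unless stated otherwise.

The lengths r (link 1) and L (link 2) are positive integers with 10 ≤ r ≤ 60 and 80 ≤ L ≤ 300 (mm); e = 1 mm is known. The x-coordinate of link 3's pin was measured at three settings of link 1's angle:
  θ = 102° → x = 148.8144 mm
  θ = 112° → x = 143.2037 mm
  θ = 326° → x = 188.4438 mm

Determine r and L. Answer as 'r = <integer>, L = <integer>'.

constraint per measurement: (x − r cos θ)² + (r sin θ − e)² = L²
subtracting the θ₁ and θ₂ equations cancels the r² and L² terms:
r = (x₁² − x₂²) / (2[(x₁cos θ₁ + e sin θ₁) − (x₂cos θ₂ + e sin θ₂)]) = 36.0002 → r = 36
L² = (x₁ − r cos θ₁)² + (r sin θ₁ − e)² = 25599.9973 → L = 160.0000 → L = 160
check at θ₃=326°: x = 188.4438 (printed 188.4438) ✓

r = 36, L = 160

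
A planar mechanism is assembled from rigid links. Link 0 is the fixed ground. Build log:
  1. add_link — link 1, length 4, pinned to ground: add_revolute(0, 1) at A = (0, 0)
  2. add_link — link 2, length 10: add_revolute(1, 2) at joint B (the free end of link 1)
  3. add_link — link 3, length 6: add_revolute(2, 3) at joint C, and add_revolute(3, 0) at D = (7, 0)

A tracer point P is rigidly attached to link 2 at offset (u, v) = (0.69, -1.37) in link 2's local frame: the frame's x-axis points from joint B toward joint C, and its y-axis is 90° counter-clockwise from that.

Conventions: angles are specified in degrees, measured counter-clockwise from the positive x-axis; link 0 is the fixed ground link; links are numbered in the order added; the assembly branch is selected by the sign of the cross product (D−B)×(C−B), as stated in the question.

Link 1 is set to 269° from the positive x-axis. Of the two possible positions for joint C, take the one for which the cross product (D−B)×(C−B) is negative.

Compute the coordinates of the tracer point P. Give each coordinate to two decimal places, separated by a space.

A=(0,0), D=(7.00,0)
B = A + 4.00·(cos269°, sin269°) = (-0.0698, -3.9994)
|BD| = 8.1226
circle(B,10.00) ∩ circle(D,6.00): a=8.0009, h=5.9988
  candidates: C₊=(3.9404,5.1613) cross=48.726; C₋=(9.8477,-5.2812) cross=-48.726
  branch - wants cross < 0 → take C=(9.8477,-5.2812) (cross=-48.726)
ex = (C−B)/|BC| = (0.9918,-0.1282); ey = (0.1282,0.9918)
P = B + 0.69·ex + -1.37·ey = (0.4389,-5.4465)

0.44 -5.45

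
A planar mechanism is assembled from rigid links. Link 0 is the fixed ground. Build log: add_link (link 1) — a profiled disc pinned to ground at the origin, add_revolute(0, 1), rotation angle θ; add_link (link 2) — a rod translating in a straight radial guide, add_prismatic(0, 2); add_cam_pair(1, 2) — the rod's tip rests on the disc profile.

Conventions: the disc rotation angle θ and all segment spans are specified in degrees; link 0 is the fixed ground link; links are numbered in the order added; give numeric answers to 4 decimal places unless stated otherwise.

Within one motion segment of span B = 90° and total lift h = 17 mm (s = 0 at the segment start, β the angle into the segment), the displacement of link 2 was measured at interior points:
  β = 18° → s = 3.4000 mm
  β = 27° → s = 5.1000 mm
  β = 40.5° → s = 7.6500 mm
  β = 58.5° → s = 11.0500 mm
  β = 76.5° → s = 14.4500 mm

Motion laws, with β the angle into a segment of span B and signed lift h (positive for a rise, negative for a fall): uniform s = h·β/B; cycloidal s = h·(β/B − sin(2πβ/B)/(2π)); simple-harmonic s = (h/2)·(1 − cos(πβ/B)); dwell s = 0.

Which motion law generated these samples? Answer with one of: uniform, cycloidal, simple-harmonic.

candidates at β/B = r: uniform s = h·r (linear in β); cycloidal s = h·(r − sin(2πr)/(2π)); simple-harmonic s = (h/2)(1 − cos(πr))
β=18°: printed 3.4000 | uniform 3.4000, cycloidal 0.8268, simple-harmonic 1.6234
β=27°: printed 5.1000 | uniform 5.1000, cycloidal 2.5268, simple-harmonic 3.5038
β=40.5°: printed 7.6500 | uniform 7.6500, cycloidal 6.8139, simple-harmonic 7.1703
β=58.5°: printed 11.0500 | uniform 11.0500, cycloidal 13.2389, simple-harmonic 12.3589
β=76.5°: printed 14.4500 | uniform 14.4500, cycloidal 16.6389, simple-harmonic 16.0736
only one law matches every sample → uniform

uniform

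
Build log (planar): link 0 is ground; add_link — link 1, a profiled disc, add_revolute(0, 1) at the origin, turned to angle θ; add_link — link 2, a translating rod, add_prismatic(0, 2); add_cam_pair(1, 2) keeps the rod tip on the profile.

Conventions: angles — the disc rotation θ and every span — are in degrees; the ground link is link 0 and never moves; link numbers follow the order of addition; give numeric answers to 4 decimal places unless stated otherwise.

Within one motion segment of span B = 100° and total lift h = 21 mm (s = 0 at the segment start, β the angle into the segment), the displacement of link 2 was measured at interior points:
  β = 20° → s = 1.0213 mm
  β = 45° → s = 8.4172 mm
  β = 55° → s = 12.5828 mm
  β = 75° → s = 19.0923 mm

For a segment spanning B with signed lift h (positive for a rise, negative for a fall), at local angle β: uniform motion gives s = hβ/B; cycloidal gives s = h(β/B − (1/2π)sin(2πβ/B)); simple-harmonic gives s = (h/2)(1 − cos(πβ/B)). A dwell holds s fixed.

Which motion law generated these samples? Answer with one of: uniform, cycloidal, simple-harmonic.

candidates at β/B = r: uniform s = h·r (linear in β); cycloidal s = h·(r − sin(2πr)/(2π)); simple-harmonic s = (h/2)(1 − cos(πr))
β=20°: printed 1.0213 | uniform 4.2000, cycloidal 1.0213, simple-harmonic 2.0053
β=45°: printed 8.4172 | uniform 9.4500, cycloidal 8.4172, simple-harmonic 8.8574
β=55°: printed 12.5828 | uniform 11.5500, cycloidal 12.5828, simple-harmonic 12.1426
β=75°: printed 19.0923 | uniform 15.7500, cycloidal 19.0923, simple-harmonic 17.9246
only one law matches every sample → cycloidal

cycloidal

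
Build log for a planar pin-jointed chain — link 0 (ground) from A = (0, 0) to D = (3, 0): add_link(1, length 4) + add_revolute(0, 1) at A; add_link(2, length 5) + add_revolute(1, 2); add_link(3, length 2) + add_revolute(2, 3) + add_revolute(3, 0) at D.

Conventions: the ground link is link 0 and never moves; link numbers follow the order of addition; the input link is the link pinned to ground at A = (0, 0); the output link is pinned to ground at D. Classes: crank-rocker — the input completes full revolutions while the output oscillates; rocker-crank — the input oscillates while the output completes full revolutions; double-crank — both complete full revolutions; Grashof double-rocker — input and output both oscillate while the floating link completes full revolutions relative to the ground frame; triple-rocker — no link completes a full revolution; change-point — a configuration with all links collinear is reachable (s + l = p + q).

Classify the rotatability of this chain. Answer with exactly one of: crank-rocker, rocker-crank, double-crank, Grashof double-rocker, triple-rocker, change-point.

lengths: ground=3, input=4, coupler=5, output=2
sorted: s=2 (shortest), l=5 (longest), p+q=7
s + l = 7 vs p + q = 7
s + l = p + q → change-point (collinear configuration reachable)

change-point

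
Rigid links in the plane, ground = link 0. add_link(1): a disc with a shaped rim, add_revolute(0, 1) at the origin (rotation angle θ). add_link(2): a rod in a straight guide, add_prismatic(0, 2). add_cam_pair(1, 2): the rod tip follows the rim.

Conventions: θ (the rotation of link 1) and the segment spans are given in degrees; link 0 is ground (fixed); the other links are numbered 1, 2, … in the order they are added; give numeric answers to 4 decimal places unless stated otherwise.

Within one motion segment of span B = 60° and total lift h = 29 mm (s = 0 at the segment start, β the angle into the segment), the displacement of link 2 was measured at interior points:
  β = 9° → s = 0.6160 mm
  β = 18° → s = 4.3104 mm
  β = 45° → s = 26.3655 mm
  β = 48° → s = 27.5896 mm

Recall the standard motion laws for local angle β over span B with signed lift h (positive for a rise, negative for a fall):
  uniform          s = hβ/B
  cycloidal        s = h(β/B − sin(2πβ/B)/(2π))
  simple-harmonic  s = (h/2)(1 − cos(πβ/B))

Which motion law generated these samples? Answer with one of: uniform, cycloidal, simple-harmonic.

candidates at β/B = r: uniform s = h·r (linear in β); cycloidal s = h·(r − sin(2πr)/(2π)); simple-harmonic s = (h/2)(1 − cos(πr))
β=9°: printed 0.6160 | uniform 4.3500, cycloidal 0.6160, simple-harmonic 1.5804
β=18°: printed 4.3104 | uniform 8.7000, cycloidal 4.3104, simple-harmonic 5.9771
β=45°: printed 26.3655 | uniform 21.7500, cycloidal 26.3655, simple-harmonic 24.7530
β=48°: printed 27.5896 | uniform 23.2000, cycloidal 27.5896, simple-harmonic 26.2307
only one law matches every sample → cycloidal

cycloidal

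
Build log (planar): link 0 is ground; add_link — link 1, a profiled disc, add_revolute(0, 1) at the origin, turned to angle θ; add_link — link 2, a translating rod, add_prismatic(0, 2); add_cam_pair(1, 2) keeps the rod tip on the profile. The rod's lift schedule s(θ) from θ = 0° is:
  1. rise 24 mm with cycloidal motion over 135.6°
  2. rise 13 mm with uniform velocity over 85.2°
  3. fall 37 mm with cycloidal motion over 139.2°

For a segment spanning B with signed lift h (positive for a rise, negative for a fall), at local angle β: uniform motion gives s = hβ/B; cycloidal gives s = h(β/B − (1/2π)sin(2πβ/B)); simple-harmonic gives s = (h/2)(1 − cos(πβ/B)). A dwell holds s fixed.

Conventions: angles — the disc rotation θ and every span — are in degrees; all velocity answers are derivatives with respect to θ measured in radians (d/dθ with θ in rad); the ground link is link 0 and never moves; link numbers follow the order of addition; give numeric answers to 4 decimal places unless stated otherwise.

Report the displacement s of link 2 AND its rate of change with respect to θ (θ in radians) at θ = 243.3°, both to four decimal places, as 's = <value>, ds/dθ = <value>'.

seg 1 [0°–135.6°] cycloidal, h=24: full span → s += 24 → s = 24.0000
seg 2 [135.6°–220.8°] uniform, h=13: full span → s += 13 → s = 37.0000
seg 3 [220.8°–360°] cycloidal, h=-37: θ=243.3° here. β=22.5, B=139.2. -37·(0.1616 − sin(2π·0.1616)/(2π)) = -0.9764 → s = 36.0236
velocity in seg [220.8°–360°] (cycloidal), θ in radians: β = 22.5° = 0.3927 rad, B = 139.2° = 2.4295 rad; ds/dθ = (h/B)(1 − cos(2πβ/B)) = ((-37)/2.4295)(1 − cos(2π·0.1616)) = -7.201881 mm/rad

s = 36.0236, ds/dθ = -7.2019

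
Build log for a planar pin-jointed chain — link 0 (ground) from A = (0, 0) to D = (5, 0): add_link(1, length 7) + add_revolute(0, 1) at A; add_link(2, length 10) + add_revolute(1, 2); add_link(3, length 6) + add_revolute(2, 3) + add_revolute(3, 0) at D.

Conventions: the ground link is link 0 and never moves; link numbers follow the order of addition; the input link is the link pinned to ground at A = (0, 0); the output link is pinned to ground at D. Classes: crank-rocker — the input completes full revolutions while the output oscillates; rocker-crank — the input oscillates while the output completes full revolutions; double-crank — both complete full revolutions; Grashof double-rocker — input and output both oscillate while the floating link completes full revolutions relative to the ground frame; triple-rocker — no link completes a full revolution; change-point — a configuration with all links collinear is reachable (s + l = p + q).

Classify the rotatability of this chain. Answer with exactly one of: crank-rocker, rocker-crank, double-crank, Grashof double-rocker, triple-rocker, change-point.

lengths: ground=5, input=7, coupler=10, output=6
sorted: s=5 (shortest), l=10 (longest), p+q=13
s + l = 15 vs p + q = 13
s + l > p + q → non-Grashof → no link fully rotates → triple-rocker

triple-rocker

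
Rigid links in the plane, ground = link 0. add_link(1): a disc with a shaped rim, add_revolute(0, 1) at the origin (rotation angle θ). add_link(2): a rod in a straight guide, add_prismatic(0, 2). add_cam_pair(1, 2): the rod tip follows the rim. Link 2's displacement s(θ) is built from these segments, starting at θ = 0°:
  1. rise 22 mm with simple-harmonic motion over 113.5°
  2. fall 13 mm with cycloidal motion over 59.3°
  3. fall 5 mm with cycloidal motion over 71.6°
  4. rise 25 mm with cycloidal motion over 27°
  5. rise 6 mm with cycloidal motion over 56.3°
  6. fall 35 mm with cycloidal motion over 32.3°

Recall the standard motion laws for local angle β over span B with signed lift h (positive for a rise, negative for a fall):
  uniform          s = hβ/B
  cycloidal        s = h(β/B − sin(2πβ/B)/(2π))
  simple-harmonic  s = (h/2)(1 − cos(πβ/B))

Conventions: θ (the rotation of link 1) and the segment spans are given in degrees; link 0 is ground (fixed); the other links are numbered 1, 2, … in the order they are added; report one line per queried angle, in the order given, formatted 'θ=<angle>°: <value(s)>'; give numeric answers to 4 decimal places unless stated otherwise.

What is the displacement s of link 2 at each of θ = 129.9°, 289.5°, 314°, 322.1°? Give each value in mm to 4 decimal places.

segment 1 (0° to 113.5°, simple-harmonic, h = 22) is passed completely: s = 0.0000 + (22) = 22.0000
θ = 129.9° falls in segment 2 (113.5° to 172.8°, cycloidal, h = -13): β = 129.9 − 113.5 = 16.4°, B = 59.3°; Δs = -13·(0.2766 − sin(2π·0.2766)/(2π)) = -1.5550; s = 22.0000 − 1.5550 = 20.4450
segment 2 (113.5° to 172.8°, cycloidal, h = -13) is passed completely: s = 22.0000 + (-13) = 9.0000
segment 3 (172.8° to 244.4°, cycloidal, h = -5) is passed completely: s = 9.0000 + (-5) = 4.0000
segment 4 (244.4° to 271.4°, cycloidal, h = 25) is passed completely: s = 4.0000 + (25) = 29.0000
θ = 289.5° falls in segment 5 (271.4° to 327.7°, cycloidal, h = 6): β = 289.5 − 271.4 = 18.1°, B = 56.3°; Δs = 6·(0.3215 − sin(2π·0.3215)/(2π)) = 1.0688; s = 29.0000 + 1.0688 = 30.0688
θ = 314° falls in segment 5 (271.4° to 327.7°, cycloidal, h = 6): β = 314 − 271.4 = 42.6°, B = 56.3°; Δs = 6·(0.7567 − sin(2π·0.7567)/(2π)) = 5.4941; s = 29.0000 + 5.4941 = 34.4941
θ = 322.1° falls in segment 5 (271.4° to 327.7°, cycloidal, h = 6): β = 322.1 − 271.4 = 50.7°, B = 56.3°; Δs = 6·(0.9005 − sin(2π·0.9005)/(2π)) = 5.9619; s = 29.0000 + 5.9619 = 34.9619

θ=129.9°: 20.4450
θ=289.5°: 30.0688
θ=314°: 34.4941
θ=322.1°: 34.9619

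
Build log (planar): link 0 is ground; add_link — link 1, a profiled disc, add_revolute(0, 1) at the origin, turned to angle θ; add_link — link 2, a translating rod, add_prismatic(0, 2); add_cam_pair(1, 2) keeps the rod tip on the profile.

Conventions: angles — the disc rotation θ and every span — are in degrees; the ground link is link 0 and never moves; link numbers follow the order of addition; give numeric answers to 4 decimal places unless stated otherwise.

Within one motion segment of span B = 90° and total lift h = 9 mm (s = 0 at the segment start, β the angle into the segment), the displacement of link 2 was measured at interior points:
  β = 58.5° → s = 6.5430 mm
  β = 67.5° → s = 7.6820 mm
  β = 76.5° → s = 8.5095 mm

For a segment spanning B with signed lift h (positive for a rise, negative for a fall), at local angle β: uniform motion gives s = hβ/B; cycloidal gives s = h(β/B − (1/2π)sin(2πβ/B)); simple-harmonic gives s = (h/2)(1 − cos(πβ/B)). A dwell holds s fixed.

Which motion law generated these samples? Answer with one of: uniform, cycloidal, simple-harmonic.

candidates at β/B = r: uniform s = h·r (linear in β); cycloidal s = h·(r − sin(2πr)/(2π)); simple-harmonic s = (h/2)(1 − cos(πr))
β=58.5°: printed 6.5430 | uniform 5.8500, cycloidal 7.0088, simple-harmonic 6.5430
β=67.5°: printed 7.6820 | uniform 6.7500, cycloidal 8.1824, simple-harmonic 7.6820
β=76.5°: printed 8.5095 | uniform 7.6500, cycloidal 8.8088, simple-harmonic 8.5095
only one law matches every sample → simple-harmonic

simple-harmonic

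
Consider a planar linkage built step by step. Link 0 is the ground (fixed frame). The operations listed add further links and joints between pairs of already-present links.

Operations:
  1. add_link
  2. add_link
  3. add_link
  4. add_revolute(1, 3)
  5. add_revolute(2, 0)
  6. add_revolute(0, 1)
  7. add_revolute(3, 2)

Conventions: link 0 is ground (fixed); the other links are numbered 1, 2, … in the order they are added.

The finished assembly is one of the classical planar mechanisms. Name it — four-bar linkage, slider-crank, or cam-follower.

links: 4 (incl. ground); joints: 4 revolute, 0 prismatic, 0 higher (cam) pair, forming one closed loop
4 links in a single 4R loop → four-bar linkage

four-bar linkage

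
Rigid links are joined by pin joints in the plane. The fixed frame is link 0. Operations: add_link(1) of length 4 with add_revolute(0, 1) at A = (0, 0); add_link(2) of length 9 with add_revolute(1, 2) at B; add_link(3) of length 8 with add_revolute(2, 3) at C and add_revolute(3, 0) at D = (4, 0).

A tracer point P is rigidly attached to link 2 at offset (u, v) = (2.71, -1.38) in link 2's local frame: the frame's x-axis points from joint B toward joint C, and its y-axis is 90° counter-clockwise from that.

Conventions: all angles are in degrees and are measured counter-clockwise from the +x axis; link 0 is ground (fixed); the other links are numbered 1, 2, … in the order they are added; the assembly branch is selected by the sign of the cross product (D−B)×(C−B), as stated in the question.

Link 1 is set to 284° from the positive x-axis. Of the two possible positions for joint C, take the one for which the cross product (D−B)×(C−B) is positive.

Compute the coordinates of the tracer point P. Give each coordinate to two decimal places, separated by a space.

A=(0,0), D=(4.00,0)
B = A + 4.00·(cos284°, sin284°) = (0.9677, -3.8812)
|BD| = 4.9253
circle(B,9.00) ∩ circle(D,8.00): a=4.1884, h=7.9660
  candidates: C₊=(-2.7309,4.3237) cross=39.235; C₋=(9.8236,-5.4850) cross=-39.235
  branch + wants cross > 0 → take C=(-2.7309,4.3237) (cross=39.235)
ex = (C−B)/|BC| = (-0.4110,0.9117); ey = (-0.9117,-0.4110)
P = B + 2.71·ex + -1.38·ey = (1.1121,-0.8435)

1.11 -0.84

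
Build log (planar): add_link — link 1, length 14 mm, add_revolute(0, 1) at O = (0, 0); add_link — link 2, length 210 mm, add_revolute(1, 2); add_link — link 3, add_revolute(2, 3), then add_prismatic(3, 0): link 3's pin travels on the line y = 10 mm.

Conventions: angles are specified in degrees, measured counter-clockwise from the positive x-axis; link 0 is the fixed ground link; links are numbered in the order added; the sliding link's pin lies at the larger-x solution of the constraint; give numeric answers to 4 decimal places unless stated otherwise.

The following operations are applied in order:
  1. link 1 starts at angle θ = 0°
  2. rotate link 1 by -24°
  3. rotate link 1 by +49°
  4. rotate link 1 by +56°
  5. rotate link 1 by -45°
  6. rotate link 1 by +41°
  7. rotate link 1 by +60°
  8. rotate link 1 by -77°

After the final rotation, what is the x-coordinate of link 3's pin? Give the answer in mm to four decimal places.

geometry: r = 14 mm, L = 210 mm, e = 10 mm; θ starts at 0°
rotate link 1 by -24°: θ ← 0° -24° = -24°
rotate link 1 by +49°: θ ← -24° +49° = 25°
rotate link 1 by +56°: θ ← 25° +56° = 81°
rotate link 1 by -45°: θ ← 81° -45° = 36°
rotate link 1 by +41°: θ ← 36° +41° = 77°
rotate link 1 by +60°: θ ← 77° +60° = 137°
rotate link 1 by -77°: θ ← 137° -77° = 60°
crank pin P = (r cos θ, r sin θ) = (7.000000, 12.124356)
h = r sin θ − e = 12.124356 − 10 = 2.124356
x = r cos θ + √(L² − h²) = 7.000000 + 209.989255 = 216.989255

216.9893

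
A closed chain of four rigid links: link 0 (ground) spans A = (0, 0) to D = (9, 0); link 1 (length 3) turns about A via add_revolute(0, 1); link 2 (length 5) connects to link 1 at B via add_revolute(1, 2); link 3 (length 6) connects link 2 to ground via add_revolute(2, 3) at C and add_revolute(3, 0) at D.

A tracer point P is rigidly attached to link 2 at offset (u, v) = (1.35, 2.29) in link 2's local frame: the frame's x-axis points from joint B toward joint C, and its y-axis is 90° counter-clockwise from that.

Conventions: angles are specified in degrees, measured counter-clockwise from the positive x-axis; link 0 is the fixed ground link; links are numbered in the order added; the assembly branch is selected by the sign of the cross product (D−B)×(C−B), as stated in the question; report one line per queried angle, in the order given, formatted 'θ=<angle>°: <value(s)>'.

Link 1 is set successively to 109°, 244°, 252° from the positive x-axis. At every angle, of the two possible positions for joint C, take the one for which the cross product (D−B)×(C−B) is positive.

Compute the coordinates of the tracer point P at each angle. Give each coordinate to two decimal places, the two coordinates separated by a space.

A=(0,0), D=(9.00,0)
θ=109°: B = A + 3.00·(cos109°, sin109°) = (-0.9767, 2.8366)
θ=109°: |BD| = 10.3721
θ=109°: circle(B,5.00) ∩ circle(D,6.00): a=4.6558, h=1.8231
θ=109°:   candidates: C₊=(4.0002,3.3169) cross=18.909; C₋=(3.0030,-0.1903) cross=-18.909
θ=109°:   branch + wants cross > 0 → take C=(4.0002,3.3169) (cross=18.909)
θ=109°: ex = (C−B)/|BC| = (0.9954,0.0961); ey = (-0.0961,0.9954)
θ=109°: P = B + 1.35·ex + 2.29·ey = (0.1471,5.2457)
θ=244°: B = A + 3.00·(cos244°, sin244°) = (-1.3151, -2.6964)
θ=244°: |BD| = 10.6617
θ=244°: circle(B,5.00) ∩ circle(D,6.00): a=4.8150, h=1.3475
θ=244°:   candidates: C₊=(3.0026,-0.1749) cross=14.367; C₋=(3.6841,-2.7824) cross=-14.367
θ=244°:   branch + wants cross > 0 → take C=(3.0026,-0.1749) (cross=14.367)
θ=244°: ex = (C−B)/|BC| = (0.8635,0.5043); ey = (-0.5043,0.8635)
θ=244°: P = B + 1.35·ex + 2.29·ey = (-1.3042,-0.0381)
θ=252°: B = A + 3.00·(cos252°, sin252°) = (-0.9271, -2.8532)
θ=252°: |BD| = 10.3289
θ=252°: circle(B,5.00) ∩ circle(D,6.00): a=4.6320, h=1.8827
θ=252°:   candidates: C₊=(3.0046,0.2358) cross=19.447; C₋=(4.0448,-3.3832) cross=-19.447
θ=252°:   branch + wants cross > 0 → take C=(3.0046,0.2358) (cross=19.447)
θ=252°: ex = (C−B)/|BC| = (0.7863,0.6178); ey = (-0.6178,0.7863)
θ=252°: P = B + 1.35·ex + 2.29·ey = (-1.2803,-0.2184)

θ=109°: 0.15 5.25
θ=244°: -1.30 -0.04
θ=252°: -1.28 -0.22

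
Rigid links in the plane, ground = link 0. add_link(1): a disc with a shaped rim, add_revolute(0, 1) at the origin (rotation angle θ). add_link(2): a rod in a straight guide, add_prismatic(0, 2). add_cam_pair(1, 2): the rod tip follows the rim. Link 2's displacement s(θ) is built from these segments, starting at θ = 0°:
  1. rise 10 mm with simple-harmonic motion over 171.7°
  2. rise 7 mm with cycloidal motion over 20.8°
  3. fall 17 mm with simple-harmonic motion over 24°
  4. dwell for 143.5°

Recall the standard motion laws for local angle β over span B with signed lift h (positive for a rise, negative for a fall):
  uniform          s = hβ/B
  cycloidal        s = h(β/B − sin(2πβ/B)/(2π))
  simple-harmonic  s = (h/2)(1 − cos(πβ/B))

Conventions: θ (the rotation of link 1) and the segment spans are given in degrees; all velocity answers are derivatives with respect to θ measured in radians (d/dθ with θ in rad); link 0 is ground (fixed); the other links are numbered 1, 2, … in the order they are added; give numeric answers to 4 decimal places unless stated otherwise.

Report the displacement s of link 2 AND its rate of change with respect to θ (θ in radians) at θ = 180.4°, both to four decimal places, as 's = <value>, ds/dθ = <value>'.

segment 1 (0° to 171.7°, simple-harmonic, h = 10) is passed completely: s = 0.0000 + (10) = 10.0000
θ = 180.4° falls in segment 2 (171.7° to 192.5°, cycloidal, h = 7): β = 180.4 − 171.7 = 8.7°, B = 20.8°; Δs = 7·(0.4183 − sin(2π·0.4183)/(2π)) = 2.3806; s = 10.0000 + 2.3806 = 12.3806
velocity in seg [171.7°–192.5°] (cycloidal), θ in radians: β = 8.7° = 0.1518 rad, B = 20.8° = 0.3630 rad; ds/dθ = (h/B)(1 − cos(2πβ/B)) = (7/0.3630)(1 − cos(2π·0.4183)) = 36.077368 mm/rad

s = 12.3806, ds/dθ = 36.0774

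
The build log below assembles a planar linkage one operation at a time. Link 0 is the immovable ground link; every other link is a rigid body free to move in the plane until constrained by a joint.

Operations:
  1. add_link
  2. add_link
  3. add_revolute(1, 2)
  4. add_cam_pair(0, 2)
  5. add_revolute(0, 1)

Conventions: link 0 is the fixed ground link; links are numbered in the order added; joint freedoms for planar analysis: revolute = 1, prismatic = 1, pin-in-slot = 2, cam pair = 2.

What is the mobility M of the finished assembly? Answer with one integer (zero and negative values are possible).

link 0 = ground. State L|J1|J2 = 1|0|0
+link1  2|0|0
+link2  3|0|0
R(1,2) f=1→J1  3|1|0
C(0,2) f=2→J2  3|1|1
R(0,1) f=1→J1  3|2|1
M = 3(3−1)−2·2−1 = 6−4−1 = 1

M = 1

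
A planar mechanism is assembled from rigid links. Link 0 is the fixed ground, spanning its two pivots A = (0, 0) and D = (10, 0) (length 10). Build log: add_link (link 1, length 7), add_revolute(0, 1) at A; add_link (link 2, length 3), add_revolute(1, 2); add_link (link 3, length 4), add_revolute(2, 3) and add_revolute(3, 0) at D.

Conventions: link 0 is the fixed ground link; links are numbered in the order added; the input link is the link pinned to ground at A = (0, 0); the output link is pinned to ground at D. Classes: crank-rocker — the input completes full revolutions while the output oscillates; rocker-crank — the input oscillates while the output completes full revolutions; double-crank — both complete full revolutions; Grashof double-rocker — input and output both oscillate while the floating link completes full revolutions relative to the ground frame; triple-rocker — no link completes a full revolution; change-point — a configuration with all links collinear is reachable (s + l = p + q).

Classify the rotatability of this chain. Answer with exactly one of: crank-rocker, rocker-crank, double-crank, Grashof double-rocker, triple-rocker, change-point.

lengths: ground=10, input=7, coupler=3, output=4
sorted: s=3 (shortest), l=10 (longest), p+q=11
s + l = 13 vs p + q = 11
s + l > p + q → non-Grashof → no link fully rotates → triple-rocker

triple-rocker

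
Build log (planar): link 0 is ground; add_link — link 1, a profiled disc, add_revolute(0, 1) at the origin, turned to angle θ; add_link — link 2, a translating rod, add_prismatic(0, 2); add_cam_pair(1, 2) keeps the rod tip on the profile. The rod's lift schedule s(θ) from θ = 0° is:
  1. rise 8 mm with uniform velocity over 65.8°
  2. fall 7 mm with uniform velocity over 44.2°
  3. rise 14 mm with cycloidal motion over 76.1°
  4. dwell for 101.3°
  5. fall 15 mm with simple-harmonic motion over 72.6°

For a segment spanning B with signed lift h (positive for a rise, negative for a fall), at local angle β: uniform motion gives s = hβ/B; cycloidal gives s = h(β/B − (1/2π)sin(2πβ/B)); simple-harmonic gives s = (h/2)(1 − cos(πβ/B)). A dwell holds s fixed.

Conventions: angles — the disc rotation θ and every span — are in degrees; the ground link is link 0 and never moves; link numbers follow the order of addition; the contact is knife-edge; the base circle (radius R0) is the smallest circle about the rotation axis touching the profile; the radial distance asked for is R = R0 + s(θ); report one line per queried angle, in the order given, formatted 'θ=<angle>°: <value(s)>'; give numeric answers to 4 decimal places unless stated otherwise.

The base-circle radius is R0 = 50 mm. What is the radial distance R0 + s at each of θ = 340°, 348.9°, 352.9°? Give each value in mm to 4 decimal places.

seg 1 [0°–65.8°] uniform, h=8: full span → s += 8 → s = 8.0000
seg 2 [65.8°–110°] uniform, h=-7: full span → s += -7 → s = 1.0000
seg 3 [110°–186.1°] cycloidal, h=14: full span → s += 14 → s = 15.0000
seg 4 [186.1°–287.4°] dwell: s stays 15.0000
seg 5 [287.4°–360°] simple-harmonic, h=-15: θ=340° here. β=52.6, B=72.6. -15/2·(1 − cos(π·0.7245)) = -12.3622 → s = 2.6378
seg 5 [287.4°–360°] simple-harmonic, h=-15: θ=348.9° here. β=61.5, B=72.6. -15/2·(1 − cos(π·0.8471)) = -14.1513 → s = 0.8487
seg 5 [287.4°–360°] simple-harmonic, h=-15: θ=352.9° here. β=65.5, B=72.6. -15/2·(1 − cos(π·0.9022)) = -14.6488 → s = 0.3512
θ=340°: R = R0 + s = 50 + 2.6378 = 52.6378
θ=348.9°: R = R0 + s = 50 + 0.8487 = 50.8487
θ=352.9°: R = R0 + s = 50 + 0.3512 = 50.3512

θ=340°: 52.6378
θ=348.9°: 50.8487
θ=352.9°: 50.3512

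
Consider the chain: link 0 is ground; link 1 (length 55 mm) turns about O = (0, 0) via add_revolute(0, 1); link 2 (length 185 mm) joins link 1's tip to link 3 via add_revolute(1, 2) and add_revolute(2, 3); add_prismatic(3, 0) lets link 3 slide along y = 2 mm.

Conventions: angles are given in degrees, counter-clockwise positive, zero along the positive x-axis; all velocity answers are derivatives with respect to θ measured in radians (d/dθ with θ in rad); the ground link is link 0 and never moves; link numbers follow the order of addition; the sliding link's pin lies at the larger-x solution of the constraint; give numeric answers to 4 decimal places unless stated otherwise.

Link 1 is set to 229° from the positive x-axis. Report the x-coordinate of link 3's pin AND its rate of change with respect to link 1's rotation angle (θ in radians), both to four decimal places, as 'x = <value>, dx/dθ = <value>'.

geometry: r = 55 mm, L = 185 mm, e = 2 mm
crank pin P = (r cos θ, r sin θ) = (-36.083247, -41.509027)
h = r sin θ − e = -41.509027 − 2 = -43.509027
x = r cos θ + √(L² − h²) = -36.083247 + 179.810913 = 143.727667
dx/dθ = −r sin θ − h·r cos θ/√(L² − h²) (θ in radians; h = -43.509027) = 32.777928

x = 143.7277, dx/dθ = 32.7779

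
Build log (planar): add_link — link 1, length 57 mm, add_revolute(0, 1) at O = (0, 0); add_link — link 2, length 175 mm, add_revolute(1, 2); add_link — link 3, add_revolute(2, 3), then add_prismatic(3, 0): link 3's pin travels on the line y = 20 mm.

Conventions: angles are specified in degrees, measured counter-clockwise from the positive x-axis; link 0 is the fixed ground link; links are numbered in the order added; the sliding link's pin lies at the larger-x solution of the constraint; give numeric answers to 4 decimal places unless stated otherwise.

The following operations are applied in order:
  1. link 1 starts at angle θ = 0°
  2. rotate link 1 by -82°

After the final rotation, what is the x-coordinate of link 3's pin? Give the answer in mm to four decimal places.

geometry: r = 57 mm, L = 175 mm, e = 20 mm; θ starts at 0°
rotate link 1 by -82°: θ ← 0° -82° = -82°
crank pin P = (r cos θ, r sin θ) = (7.932867, -56.445280)
h = r sin θ − e = -56.445280 − 20 = -76.445280
x = r cos θ + √(L² − h²) = 7.932867 + 157.420199 = 165.353066

165.3531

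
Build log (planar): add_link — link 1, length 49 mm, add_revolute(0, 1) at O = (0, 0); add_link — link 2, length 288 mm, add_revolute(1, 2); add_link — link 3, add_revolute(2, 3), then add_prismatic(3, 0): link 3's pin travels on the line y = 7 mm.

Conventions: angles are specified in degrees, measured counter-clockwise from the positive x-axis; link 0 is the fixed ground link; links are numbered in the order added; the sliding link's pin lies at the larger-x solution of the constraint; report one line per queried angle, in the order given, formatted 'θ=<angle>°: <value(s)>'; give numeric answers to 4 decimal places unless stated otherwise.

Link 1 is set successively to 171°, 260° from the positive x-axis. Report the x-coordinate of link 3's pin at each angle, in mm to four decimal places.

geometry: r = 49 mm, L = 288 mm, e = 7 mm
θ=171°: crank pin P = (r cos θ, r sin θ) = (-48.396729, 7.665289)
θ=171°: h = r sin θ − e = 7.665289 − 7 = 0.665289
θ=171°: x = r cos θ + √(L² − h²) = -48.396729 + 287.999232 = 239.602503
θ=260°: crank pin P = (r cos θ, r sin θ) = (-8.508761, -48.255580)
θ=260°: h = r sin θ − e = -48.255580 − 7 = -55.255580
θ=260°: x = r cos θ + √(L² − h²) = -8.508761 + 282.649643 = 274.140883

θ=171°: 239.6025
θ=260°: 274.1409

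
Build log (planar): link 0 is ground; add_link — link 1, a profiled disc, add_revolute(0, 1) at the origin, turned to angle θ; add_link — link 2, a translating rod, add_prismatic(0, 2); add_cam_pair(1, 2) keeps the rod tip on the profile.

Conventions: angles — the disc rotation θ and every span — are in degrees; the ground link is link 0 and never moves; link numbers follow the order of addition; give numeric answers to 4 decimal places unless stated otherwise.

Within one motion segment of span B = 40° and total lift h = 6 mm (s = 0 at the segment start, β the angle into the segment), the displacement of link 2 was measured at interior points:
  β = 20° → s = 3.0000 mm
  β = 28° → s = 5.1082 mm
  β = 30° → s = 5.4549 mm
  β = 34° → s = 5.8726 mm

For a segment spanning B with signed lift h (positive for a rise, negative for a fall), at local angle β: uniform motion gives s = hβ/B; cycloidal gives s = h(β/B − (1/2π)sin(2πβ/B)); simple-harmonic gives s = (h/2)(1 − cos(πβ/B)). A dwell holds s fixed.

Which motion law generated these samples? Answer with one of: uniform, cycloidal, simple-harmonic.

candidates at β/B = r: uniform s = h·r (linear in β); cycloidal s = h·(r − sin(2πr)/(2π)); simple-harmonic s = (h/2)(1 − cos(πr))
β=20°: printed 3.0000 | uniform 3.0000, cycloidal 3.0000, simple-harmonic 3.0000
β=28°: printed 5.1082 | uniform 4.2000, cycloidal 5.1082, simple-harmonic 4.7634
β=30°: printed 5.4549 | uniform 4.5000, cycloidal 5.4549, simple-harmonic 5.1213
β=34°: printed 5.8726 | uniform 5.1000, cycloidal 5.8726, simple-harmonic 5.6730
only one law matches every sample → cycloidal

cycloidal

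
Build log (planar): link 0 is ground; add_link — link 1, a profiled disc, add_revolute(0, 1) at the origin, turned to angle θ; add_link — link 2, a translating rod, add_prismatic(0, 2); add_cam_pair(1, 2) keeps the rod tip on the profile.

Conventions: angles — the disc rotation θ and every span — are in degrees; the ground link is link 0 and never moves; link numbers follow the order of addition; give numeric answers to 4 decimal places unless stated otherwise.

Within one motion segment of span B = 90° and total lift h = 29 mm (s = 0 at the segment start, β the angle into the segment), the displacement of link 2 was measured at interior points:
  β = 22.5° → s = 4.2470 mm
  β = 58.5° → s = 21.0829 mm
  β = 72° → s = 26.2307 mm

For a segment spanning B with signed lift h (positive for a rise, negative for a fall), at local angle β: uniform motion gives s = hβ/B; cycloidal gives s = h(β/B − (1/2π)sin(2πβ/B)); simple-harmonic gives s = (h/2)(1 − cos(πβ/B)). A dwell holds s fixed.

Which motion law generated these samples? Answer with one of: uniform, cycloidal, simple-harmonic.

candidates at β/B = r: uniform s = h·r (linear in β); cycloidal s = h·(r − sin(2πr)/(2π)); simple-harmonic s = (h/2)(1 − cos(πr))
β=22.5°: printed 4.2470 | uniform 7.2500, cycloidal 2.6345, simple-harmonic 4.2470
β=58.5°: printed 21.0829 | uniform 18.8500, cycloidal 22.5840, simple-harmonic 21.0829
β=72°: printed 26.2307 | uniform 23.2000, cycloidal 27.5896, simple-harmonic 26.2307
only one law matches every sample → simple-harmonic

simple-harmonic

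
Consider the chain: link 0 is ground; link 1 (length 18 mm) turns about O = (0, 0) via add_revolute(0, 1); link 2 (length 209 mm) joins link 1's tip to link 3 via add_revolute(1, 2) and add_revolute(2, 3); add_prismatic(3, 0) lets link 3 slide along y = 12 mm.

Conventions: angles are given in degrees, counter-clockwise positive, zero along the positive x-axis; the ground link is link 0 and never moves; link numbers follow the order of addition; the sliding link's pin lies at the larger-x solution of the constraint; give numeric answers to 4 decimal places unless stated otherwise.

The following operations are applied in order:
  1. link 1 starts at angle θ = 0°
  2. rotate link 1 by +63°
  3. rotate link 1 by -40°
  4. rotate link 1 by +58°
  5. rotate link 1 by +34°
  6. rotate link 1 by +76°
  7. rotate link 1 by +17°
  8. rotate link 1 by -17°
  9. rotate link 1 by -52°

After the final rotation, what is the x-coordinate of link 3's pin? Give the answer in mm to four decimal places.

geometry: r = 18 mm, L = 209 mm, e = 12 mm; θ starts at 0°
rotate link 1 by +63°: θ ← 0° +63° = 63°
rotate link 1 by -40°: θ ← 63° -40° = 23°
rotate link 1 by +58°: θ ← 23° +58° = 81°
rotate link 1 by +34°: θ ← 81° +34° = 115°
rotate link 1 by +76°: θ ← 115° +76° = 191°
rotate link 1 by +17°: θ ← 191° +17° = 208°
rotate link 1 by -17°: θ ← 208° -17° = 191°
rotate link 1 by -52°: θ ← 191° -52° = 139°
crank pin P = (r cos θ, r sin θ) = (-13.584772, 11.809063)
h = r sin θ − e = 11.809063 − 12 = -0.190937
x = r cos θ + √(L² − h²) = -13.584772 + 208.999913 = 195.415140

195.4151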